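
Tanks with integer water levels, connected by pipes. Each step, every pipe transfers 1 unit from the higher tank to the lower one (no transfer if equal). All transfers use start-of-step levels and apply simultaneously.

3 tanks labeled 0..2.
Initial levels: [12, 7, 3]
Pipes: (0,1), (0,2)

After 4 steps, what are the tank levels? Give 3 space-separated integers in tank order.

Step 1: flows [0->1,0->2] -> levels [10 8 4]
Step 2: flows [0->1,0->2] -> levels [8 9 5]
Step 3: flows [1->0,0->2] -> levels [8 8 6]
Step 4: flows [0=1,0->2] -> levels [7 8 7]

Answer: 7 8 7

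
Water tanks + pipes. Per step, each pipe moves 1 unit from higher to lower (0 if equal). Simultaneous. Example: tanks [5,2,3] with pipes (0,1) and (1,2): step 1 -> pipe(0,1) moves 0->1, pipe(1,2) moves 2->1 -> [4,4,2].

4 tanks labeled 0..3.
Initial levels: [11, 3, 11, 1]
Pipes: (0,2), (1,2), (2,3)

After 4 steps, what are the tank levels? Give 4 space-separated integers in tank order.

Answer: 8 7 6 5

Derivation:
Step 1: flows [0=2,2->1,2->3] -> levels [11 4 9 2]
Step 2: flows [0->2,2->1,2->3] -> levels [10 5 8 3]
Step 3: flows [0->2,2->1,2->3] -> levels [9 6 7 4]
Step 4: flows [0->2,2->1,2->3] -> levels [8 7 6 5]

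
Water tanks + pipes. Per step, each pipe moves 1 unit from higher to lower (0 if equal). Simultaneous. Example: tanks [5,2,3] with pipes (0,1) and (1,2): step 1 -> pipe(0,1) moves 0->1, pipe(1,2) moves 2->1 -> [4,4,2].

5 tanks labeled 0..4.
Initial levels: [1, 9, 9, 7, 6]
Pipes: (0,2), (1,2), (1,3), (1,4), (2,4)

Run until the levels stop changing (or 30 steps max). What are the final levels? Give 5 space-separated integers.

Answer: 6 8 6 7 5

Derivation:
Step 1: flows [2->0,1=2,1->3,1->4,2->4] -> levels [2 7 7 8 8]
Step 2: flows [2->0,1=2,3->1,4->1,4->2] -> levels [3 9 7 7 6]
Step 3: flows [2->0,1->2,1->3,1->4,2->4] -> levels [4 6 6 8 8]
Step 4: flows [2->0,1=2,3->1,4->1,4->2] -> levels [5 8 6 7 6]
Step 5: flows [2->0,1->2,1->3,1->4,2=4] -> levels [6 5 6 8 7]
Step 6: flows [0=2,2->1,3->1,4->1,4->2] -> levels [6 8 6 7 5]
Step 7: flows [0=2,1->2,1->3,1->4,2->4] -> levels [6 5 6 8 7]
  -> period-2 cycle: step 7 state = step 5 state; never stabilizes
  -> state at step 30: (30-5) mod 2 = 1, same as step 6 -> [6 8 6 7 5]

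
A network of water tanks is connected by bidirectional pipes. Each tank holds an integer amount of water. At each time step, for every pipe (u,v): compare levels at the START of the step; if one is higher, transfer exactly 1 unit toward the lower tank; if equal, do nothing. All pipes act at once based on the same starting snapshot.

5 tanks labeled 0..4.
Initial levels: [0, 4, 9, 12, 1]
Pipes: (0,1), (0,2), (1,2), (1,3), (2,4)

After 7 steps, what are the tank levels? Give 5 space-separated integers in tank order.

Answer: 5 5 6 6 4

Derivation:
Step 1: flows [1->0,2->0,2->1,3->1,2->4] -> levels [2 5 6 11 2]
Step 2: flows [1->0,2->0,2->1,3->1,2->4] -> levels [4 6 3 10 3]
Step 3: flows [1->0,0->2,1->2,3->1,2=4] -> levels [4 5 5 9 3]
Step 4: flows [1->0,2->0,1=2,3->1,2->4] -> levels [6 5 3 8 4]
Step 5: flows [0->1,0->2,1->2,3->1,4->2] -> levels [4 6 6 7 3]
Step 6: flows [1->0,2->0,1=2,3->1,2->4] -> levels [6 6 4 6 4]
Step 7: flows [0=1,0->2,1->2,1=3,2=4] -> levels [5 5 6 6 4]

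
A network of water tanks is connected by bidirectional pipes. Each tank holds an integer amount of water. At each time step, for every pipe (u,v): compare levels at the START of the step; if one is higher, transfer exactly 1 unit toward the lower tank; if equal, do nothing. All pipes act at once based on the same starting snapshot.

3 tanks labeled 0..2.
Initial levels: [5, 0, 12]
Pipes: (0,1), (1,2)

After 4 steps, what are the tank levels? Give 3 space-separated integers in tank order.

Step 1: flows [0->1,2->1] -> levels [4 2 11]
Step 2: flows [0->1,2->1] -> levels [3 4 10]
Step 3: flows [1->0,2->1] -> levels [4 4 9]
Step 4: flows [0=1,2->1] -> levels [4 5 8]

Answer: 4 5 8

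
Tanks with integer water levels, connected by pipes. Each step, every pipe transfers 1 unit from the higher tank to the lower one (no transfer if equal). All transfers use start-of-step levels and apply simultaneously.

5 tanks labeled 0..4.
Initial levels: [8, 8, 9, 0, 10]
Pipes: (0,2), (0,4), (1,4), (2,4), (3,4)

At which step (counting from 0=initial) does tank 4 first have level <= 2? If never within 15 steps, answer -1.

Step 1: flows [2->0,4->0,4->1,4->2,4->3] -> levels [10 9 9 1 6]
Step 2: flows [0->2,0->4,1->4,2->4,4->3] -> levels [8 8 9 2 8]
Step 3: flows [2->0,0=4,1=4,2->4,4->3] -> levels [9 8 7 3 8]
Step 4: flows [0->2,0->4,1=4,4->2,4->3] -> levels [7 8 9 4 7]
Step 5: flows [2->0,0=4,1->4,2->4,4->3] -> levels [8 7 7 5 8]
Step 6: flows [0->2,0=4,4->1,4->2,4->3] -> levels [7 8 9 6 5]
Step 7: flows [2->0,0->4,1->4,2->4,3->4] -> levels [7 7 7 5 9]
Step 8: flows [0=2,4->0,4->1,4->2,4->3] -> levels [8 8 8 6 5]
Step 9: flows [0=2,0->4,1->4,2->4,3->4] -> levels [7 7 7 5 9]
  -> period-2 cycle (repeats step 7); tank 4 never drops to <=2
Tank 4 never reaches <=2 within 15 steps

Answer: -1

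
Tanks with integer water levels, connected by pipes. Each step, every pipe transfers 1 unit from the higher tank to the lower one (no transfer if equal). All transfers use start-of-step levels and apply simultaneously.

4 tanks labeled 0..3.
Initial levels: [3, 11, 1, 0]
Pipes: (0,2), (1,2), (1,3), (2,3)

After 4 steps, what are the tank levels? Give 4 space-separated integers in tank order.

Step 1: flows [0->2,1->2,1->3,2->3] -> levels [2 9 2 2]
Step 2: flows [0=2,1->2,1->3,2=3] -> levels [2 7 3 3]
Step 3: flows [2->0,1->2,1->3,2=3] -> levels [3 5 3 4]
Step 4: flows [0=2,1->2,1->3,3->2] -> levels [3 3 5 4]

Answer: 3 3 5 4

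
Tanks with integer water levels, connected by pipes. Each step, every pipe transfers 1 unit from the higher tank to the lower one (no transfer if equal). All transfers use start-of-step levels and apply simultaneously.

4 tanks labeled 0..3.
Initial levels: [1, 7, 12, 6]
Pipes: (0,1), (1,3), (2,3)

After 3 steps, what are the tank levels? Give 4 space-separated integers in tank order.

Answer: 4 5 9 8

Derivation:
Step 1: flows [1->0,1->3,2->3] -> levels [2 5 11 8]
Step 2: flows [1->0,3->1,2->3] -> levels [3 5 10 8]
Step 3: flows [1->0,3->1,2->3] -> levels [4 5 9 8]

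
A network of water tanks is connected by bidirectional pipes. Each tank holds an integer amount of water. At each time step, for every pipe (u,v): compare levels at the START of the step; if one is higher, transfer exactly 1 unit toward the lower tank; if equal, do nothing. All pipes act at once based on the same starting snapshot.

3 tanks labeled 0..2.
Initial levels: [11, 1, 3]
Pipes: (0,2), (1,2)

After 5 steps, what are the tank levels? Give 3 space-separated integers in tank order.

Step 1: flows [0->2,2->1] -> levels [10 2 3]
Step 2: flows [0->2,2->1] -> levels [9 3 3]
Step 3: flows [0->2,1=2] -> levels [8 3 4]
Step 4: flows [0->2,2->1] -> levels [7 4 4]
Step 5: flows [0->2,1=2] -> levels [6 4 5]

Answer: 6 4 5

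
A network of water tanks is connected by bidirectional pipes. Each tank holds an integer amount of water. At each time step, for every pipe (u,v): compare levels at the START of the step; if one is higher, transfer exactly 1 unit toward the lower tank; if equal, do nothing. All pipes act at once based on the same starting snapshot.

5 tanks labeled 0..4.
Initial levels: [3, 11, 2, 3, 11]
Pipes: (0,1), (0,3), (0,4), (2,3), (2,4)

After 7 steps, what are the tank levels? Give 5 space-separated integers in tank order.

Step 1: flows [1->0,0=3,4->0,3->2,4->2] -> levels [5 10 4 2 9]
Step 2: flows [1->0,0->3,4->0,2->3,4->2] -> levels [6 9 4 4 7]
Step 3: flows [1->0,0->3,4->0,2=3,4->2] -> levels [7 8 5 5 5]
Step 4: flows [1->0,0->3,0->4,2=3,2=4] -> levels [6 7 5 6 6]
Step 5: flows [1->0,0=3,0=4,3->2,4->2] -> levels [7 6 7 5 5]
Step 6: flows [0->1,0->3,0->4,2->3,2->4] -> levels [4 7 5 7 7]
Step 7: flows [1->0,3->0,4->0,3->2,4->2] -> levels [7 6 7 5 5]

Answer: 7 6 7 5 5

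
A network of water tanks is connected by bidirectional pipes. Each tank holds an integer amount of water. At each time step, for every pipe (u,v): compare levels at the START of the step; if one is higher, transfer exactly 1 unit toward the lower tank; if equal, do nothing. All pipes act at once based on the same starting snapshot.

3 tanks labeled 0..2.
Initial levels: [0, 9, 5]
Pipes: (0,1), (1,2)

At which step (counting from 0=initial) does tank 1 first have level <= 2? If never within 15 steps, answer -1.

Step 1: flows [1->0,1->2] -> levels [1 7 6]
Step 2: flows [1->0,1->2] -> levels [2 5 7]
Step 3: flows [1->0,2->1] -> levels [3 5 6]
Step 4: flows [1->0,2->1] -> levels [4 5 5]
Step 5: flows [1->0,1=2] -> levels [5 4 5]
Step 6: flows [0->1,2->1] -> levels [4 6 4]
Step 7: flows [1->0,1->2] -> levels [5 4 5]
  -> period-2 cycle (repeats step 5); tank 1 never drops to <=2
Tank 1 never reaches <=2 within 15 steps

Answer: -1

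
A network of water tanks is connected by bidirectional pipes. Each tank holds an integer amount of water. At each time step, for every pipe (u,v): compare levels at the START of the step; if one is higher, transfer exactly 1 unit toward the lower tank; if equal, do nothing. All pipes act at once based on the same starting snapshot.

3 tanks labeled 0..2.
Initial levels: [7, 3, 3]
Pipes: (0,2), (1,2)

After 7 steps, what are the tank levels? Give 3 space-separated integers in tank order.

Step 1: flows [0->2,1=2] -> levels [6 3 4]
Step 2: flows [0->2,2->1] -> levels [5 4 4]
Step 3: flows [0->2,1=2] -> levels [4 4 5]
Step 4: flows [2->0,2->1] -> levels [5 5 3]
Step 5: flows [0->2,1->2] -> levels [4 4 5]
  -> period-2 cycle: step 5 state = step 3 state
  -> state at step 7: (7-3) mod 2 = 0, same as step 3 -> [4 4 5]

Answer: 4 4 5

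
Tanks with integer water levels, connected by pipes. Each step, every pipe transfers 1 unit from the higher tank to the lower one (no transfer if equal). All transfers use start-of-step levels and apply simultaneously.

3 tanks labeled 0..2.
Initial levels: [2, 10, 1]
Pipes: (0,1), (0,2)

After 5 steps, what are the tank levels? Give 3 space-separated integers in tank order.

Answer: 4 5 4

Derivation:
Step 1: flows [1->0,0->2] -> levels [2 9 2]
Step 2: flows [1->0,0=2] -> levels [3 8 2]
Step 3: flows [1->0,0->2] -> levels [3 7 3]
Step 4: flows [1->0,0=2] -> levels [4 6 3]
Step 5: flows [1->0,0->2] -> levels [4 5 4]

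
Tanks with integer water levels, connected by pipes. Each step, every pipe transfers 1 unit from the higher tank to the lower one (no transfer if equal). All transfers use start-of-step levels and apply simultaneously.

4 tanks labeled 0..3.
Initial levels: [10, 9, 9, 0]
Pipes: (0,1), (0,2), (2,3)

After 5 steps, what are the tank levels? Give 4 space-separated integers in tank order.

Answer: 8 8 7 5

Derivation:
Step 1: flows [0->1,0->2,2->3] -> levels [8 10 9 1]
Step 2: flows [1->0,2->0,2->3] -> levels [10 9 7 2]
Step 3: flows [0->1,0->2,2->3] -> levels [8 10 7 3]
Step 4: flows [1->0,0->2,2->3] -> levels [8 9 7 4]
Step 5: flows [1->0,0->2,2->3] -> levels [8 8 7 5]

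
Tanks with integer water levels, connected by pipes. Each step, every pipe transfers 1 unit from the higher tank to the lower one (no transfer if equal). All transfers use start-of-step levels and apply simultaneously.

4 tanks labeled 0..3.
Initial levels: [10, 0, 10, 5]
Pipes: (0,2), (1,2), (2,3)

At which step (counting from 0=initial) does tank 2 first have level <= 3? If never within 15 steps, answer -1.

Answer: -1

Derivation:
Step 1: flows [0=2,2->1,2->3] -> levels [10 1 8 6]
Step 2: flows [0->2,2->1,2->3] -> levels [9 2 7 7]
Step 3: flows [0->2,2->1,2=3] -> levels [8 3 7 7]
Step 4: flows [0->2,2->1,2=3] -> levels [7 4 7 7]
Step 5: flows [0=2,2->1,2=3] -> levels [7 5 6 7]
Step 6: flows [0->2,2->1,3->2] -> levels [6 6 7 6]
Step 7: flows [2->0,2->1,2->3] -> levels [7 7 4 7]
Step 8: flows [0->2,1->2,3->2] -> levels [6 6 7 6]
  -> period-2 cycle (repeats step 6); tank 2 never drops to <=3
Tank 2 never reaches <=3 within 15 steps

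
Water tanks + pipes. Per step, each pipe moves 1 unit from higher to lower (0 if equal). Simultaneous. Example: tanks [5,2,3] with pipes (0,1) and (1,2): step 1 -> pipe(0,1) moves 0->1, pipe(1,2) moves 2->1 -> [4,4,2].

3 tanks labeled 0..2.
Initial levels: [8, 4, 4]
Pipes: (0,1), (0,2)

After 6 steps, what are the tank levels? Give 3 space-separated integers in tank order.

Answer: 4 6 6

Derivation:
Step 1: flows [0->1,0->2] -> levels [6 5 5]
Step 2: flows [0->1,0->2] -> levels [4 6 6]
Step 3: flows [1->0,2->0] -> levels [6 5 5]
  -> period-2 cycle: step 3 state = step 1 state
  -> state at step 6: (6-1) mod 2 = 1, same as step 2 -> [4 6 6]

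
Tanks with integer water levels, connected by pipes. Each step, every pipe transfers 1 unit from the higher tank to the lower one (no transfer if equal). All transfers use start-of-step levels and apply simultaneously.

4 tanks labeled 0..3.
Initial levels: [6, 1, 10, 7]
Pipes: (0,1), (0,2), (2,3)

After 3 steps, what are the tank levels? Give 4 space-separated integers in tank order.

Answer: 6 4 7 7

Derivation:
Step 1: flows [0->1,2->0,2->3] -> levels [6 2 8 8]
Step 2: flows [0->1,2->0,2=3] -> levels [6 3 7 8]
Step 3: flows [0->1,2->0,3->2] -> levels [6 4 7 7]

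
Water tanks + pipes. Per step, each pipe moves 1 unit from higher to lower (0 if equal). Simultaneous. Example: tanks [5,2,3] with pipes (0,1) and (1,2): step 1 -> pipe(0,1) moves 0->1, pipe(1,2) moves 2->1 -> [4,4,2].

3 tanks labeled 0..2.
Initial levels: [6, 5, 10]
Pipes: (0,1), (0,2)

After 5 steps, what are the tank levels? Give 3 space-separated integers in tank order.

Answer: 7 7 7

Derivation:
Step 1: flows [0->1,2->0] -> levels [6 6 9]
Step 2: flows [0=1,2->0] -> levels [7 6 8]
Step 3: flows [0->1,2->0] -> levels [7 7 7]
Step 4: flows [0=1,0=2] -> levels [7 7 7]
  -> stable; steps 5..5 unchanged -> [7 7 7]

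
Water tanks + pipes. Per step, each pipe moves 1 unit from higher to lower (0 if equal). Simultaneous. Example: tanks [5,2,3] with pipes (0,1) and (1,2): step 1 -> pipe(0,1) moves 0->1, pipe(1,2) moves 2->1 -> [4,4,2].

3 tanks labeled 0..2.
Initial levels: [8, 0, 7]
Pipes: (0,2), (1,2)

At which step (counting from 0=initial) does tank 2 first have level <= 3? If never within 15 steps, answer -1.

Step 1: flows [0->2,2->1] -> levels [7 1 7]
Step 2: flows [0=2,2->1] -> levels [7 2 6]
Step 3: flows [0->2,2->1] -> levels [6 3 6]
Step 4: flows [0=2,2->1] -> levels [6 4 5]
Step 5: flows [0->2,2->1] -> levels [5 5 5]
Step 6: flows [0=2,1=2] -> levels [5 5 5]
  -> stable; tank 2 stays at 5 > 3
Tank 2 never reaches <=3 within 15 steps

Answer: -1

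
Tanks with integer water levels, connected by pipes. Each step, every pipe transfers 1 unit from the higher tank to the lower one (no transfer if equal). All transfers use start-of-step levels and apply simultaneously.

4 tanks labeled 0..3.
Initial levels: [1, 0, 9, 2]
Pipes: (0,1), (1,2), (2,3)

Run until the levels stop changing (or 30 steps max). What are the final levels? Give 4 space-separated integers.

Step 1: flows [0->1,2->1,2->3] -> levels [0 2 7 3]
Step 2: flows [1->0,2->1,2->3] -> levels [1 2 5 4]
Step 3: flows [1->0,2->1,2->3] -> levels [2 2 3 5]
Step 4: flows [0=1,2->1,3->2] -> levels [2 3 3 4]
Step 5: flows [1->0,1=2,3->2] -> levels [3 2 4 3]
Step 6: flows [0->1,2->1,2->3] -> levels [2 4 2 4]
Step 7: flows [1->0,1->2,3->2] -> levels [3 2 4 3]
  -> period-2 cycle: step 7 state = step 5 state; never stabilizes
  -> state at step 30: (30-5) mod 2 = 1, same as step 6 -> [2 4 2 4]

Answer: 2 4 2 4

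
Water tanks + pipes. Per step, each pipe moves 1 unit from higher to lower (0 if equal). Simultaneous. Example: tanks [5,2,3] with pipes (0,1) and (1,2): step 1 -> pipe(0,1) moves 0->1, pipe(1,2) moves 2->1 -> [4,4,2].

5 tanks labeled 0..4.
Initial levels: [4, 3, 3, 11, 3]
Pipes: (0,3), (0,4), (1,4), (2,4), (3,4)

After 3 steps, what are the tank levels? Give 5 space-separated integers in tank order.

Answer: 6 3 3 5 7

Derivation:
Step 1: flows [3->0,0->4,1=4,2=4,3->4] -> levels [4 3 3 9 5]
Step 2: flows [3->0,4->0,4->1,4->2,3->4] -> levels [6 4 4 7 3]
Step 3: flows [3->0,0->4,1->4,2->4,3->4] -> levels [6 3 3 5 7]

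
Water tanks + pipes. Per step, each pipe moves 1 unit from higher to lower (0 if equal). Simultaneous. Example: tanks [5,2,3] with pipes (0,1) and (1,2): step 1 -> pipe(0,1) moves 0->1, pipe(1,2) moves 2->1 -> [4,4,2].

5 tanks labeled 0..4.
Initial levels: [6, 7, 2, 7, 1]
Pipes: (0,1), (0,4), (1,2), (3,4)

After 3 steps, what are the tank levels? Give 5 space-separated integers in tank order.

Step 1: flows [1->0,0->4,1->2,3->4] -> levels [6 5 3 6 3]
Step 2: flows [0->1,0->4,1->2,3->4] -> levels [4 5 4 5 5]
Step 3: flows [1->0,4->0,1->2,3=4] -> levels [6 3 5 5 4]

Answer: 6 3 5 5 4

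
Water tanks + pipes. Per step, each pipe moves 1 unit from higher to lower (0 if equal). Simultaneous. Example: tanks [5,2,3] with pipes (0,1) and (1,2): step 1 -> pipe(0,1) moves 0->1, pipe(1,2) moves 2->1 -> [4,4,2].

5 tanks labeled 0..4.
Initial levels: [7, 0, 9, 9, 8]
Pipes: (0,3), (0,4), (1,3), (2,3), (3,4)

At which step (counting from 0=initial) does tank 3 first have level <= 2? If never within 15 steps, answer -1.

Step 1: flows [3->0,4->0,3->1,2=3,3->4] -> levels [9 1 9 6 8]
Step 2: flows [0->3,0->4,3->1,2->3,4->3] -> levels [7 2 8 8 8]
Step 3: flows [3->0,4->0,3->1,2=3,3=4] -> levels [9 3 8 6 7]
Step 4: flows [0->3,0->4,3->1,2->3,4->3] -> levels [7 4 7 8 7]
Step 5: flows [3->0,0=4,3->1,3->2,3->4] -> levels [8 5 8 4 8]
Step 6: flows [0->3,0=4,1->3,2->3,4->3] -> levels [7 4 7 8 7]
  -> period-2 cycle (repeats step 4); tank 3 never drops to <=2
Tank 3 never reaches <=2 within 15 steps

Answer: -1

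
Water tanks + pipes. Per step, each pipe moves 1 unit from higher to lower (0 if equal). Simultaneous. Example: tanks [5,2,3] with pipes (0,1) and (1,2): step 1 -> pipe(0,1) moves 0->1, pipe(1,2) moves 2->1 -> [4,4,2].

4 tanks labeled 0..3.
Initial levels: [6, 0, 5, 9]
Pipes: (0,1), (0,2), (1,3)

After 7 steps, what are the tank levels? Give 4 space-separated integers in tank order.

Step 1: flows [0->1,0->2,3->1] -> levels [4 2 6 8]
Step 2: flows [0->1,2->0,3->1] -> levels [4 4 5 7]
Step 3: flows [0=1,2->0,3->1] -> levels [5 5 4 6]
Step 4: flows [0=1,0->2,3->1] -> levels [4 6 5 5]
Step 5: flows [1->0,2->0,1->3] -> levels [6 4 4 6]
Step 6: flows [0->1,0->2,3->1] -> levels [4 6 5 5]
  -> period-2 cycle: step 6 state = step 4 state
  -> state at step 7: (7-4) mod 2 = 1, same as step 5 -> [6 4 4 6]

Answer: 6 4 4 6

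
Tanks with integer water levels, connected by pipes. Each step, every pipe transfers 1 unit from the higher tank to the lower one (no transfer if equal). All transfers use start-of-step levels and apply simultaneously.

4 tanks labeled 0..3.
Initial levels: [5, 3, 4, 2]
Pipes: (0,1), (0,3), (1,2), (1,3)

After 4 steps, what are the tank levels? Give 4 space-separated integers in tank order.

Step 1: flows [0->1,0->3,2->1,1->3] -> levels [3 4 3 4]
Step 2: flows [1->0,3->0,1->2,1=3] -> levels [5 2 4 3]
Step 3: flows [0->1,0->3,2->1,3->1] -> levels [3 5 3 3]
Step 4: flows [1->0,0=3,1->2,1->3] -> levels [4 2 4 4]

Answer: 4 2 4 4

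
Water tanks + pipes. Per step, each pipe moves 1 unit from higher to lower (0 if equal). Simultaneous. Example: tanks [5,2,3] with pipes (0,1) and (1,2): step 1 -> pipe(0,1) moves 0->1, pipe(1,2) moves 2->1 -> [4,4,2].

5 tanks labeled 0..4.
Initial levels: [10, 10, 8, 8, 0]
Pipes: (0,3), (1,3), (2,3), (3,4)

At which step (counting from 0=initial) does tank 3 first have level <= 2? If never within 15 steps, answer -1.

Answer: -1

Derivation:
Step 1: flows [0->3,1->3,2=3,3->4] -> levels [9 9 8 9 1]
Step 2: flows [0=3,1=3,3->2,3->4] -> levels [9 9 9 7 2]
Step 3: flows [0->3,1->3,2->3,3->4] -> levels [8 8 8 9 3]
Step 4: flows [3->0,3->1,3->2,3->4] -> levels [9 9 9 5 4]
Step 5: flows [0->3,1->3,2->3,3->4] -> levels [8 8 8 7 5]
Step 6: flows [0->3,1->3,2->3,3->4] -> levels [7 7 7 9 6]
Step 7: flows [3->0,3->1,3->2,3->4] -> levels [8 8 8 5 7]
Step 8: flows [0->3,1->3,2->3,4->3] -> levels [7 7 7 9 6]
  -> period-2 cycle (repeats step 6); tank 3 never drops to <=2
Tank 3 never reaches <=2 within 15 steps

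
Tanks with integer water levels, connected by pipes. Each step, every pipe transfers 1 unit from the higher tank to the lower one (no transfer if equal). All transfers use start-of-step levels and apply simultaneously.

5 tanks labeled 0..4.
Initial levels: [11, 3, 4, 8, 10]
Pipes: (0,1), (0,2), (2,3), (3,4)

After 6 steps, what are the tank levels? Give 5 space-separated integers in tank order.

Answer: 6 7 8 7 8

Derivation:
Step 1: flows [0->1,0->2,3->2,4->3] -> levels [9 4 6 8 9]
Step 2: flows [0->1,0->2,3->2,4->3] -> levels [7 5 8 8 8]
Step 3: flows [0->1,2->0,2=3,3=4] -> levels [7 6 7 8 8]
Step 4: flows [0->1,0=2,3->2,3=4] -> levels [6 7 8 7 8]
Step 5: flows [1->0,2->0,2->3,4->3] -> levels [8 6 6 9 7]
Step 6: flows [0->1,0->2,3->2,3->4] -> levels [6 7 8 7 8]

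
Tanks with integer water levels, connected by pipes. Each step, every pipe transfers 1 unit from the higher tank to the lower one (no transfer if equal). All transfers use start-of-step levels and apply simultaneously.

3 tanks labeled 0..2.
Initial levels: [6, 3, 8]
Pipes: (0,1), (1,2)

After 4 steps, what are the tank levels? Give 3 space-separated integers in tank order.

Step 1: flows [0->1,2->1] -> levels [5 5 7]
Step 2: flows [0=1,2->1] -> levels [5 6 6]
Step 3: flows [1->0,1=2] -> levels [6 5 6]
Step 4: flows [0->1,2->1] -> levels [5 7 5]

Answer: 5 7 5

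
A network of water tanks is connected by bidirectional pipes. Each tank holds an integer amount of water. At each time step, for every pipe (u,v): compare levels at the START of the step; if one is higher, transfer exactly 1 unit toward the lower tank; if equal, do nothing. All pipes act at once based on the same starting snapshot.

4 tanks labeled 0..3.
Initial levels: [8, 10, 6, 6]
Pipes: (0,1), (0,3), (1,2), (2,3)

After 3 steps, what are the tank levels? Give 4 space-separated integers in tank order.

Answer: 8 8 7 7

Derivation:
Step 1: flows [1->0,0->3,1->2,2=3] -> levels [8 8 7 7]
Step 2: flows [0=1,0->3,1->2,2=3] -> levels [7 7 8 8]
Step 3: flows [0=1,3->0,2->1,2=3] -> levels [8 8 7 7]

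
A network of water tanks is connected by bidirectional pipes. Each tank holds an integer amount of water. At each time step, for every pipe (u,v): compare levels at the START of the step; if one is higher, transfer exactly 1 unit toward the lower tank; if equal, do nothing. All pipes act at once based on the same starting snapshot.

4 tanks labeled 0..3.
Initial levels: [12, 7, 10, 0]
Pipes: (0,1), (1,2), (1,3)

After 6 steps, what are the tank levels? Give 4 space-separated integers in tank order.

Step 1: flows [0->1,2->1,1->3] -> levels [11 8 9 1]
Step 2: flows [0->1,2->1,1->3] -> levels [10 9 8 2]
Step 3: flows [0->1,1->2,1->3] -> levels [9 8 9 3]
Step 4: flows [0->1,2->1,1->3] -> levels [8 9 8 4]
Step 5: flows [1->0,1->2,1->3] -> levels [9 6 9 5]
Step 6: flows [0->1,2->1,1->3] -> levels [8 7 8 6]

Answer: 8 7 8 6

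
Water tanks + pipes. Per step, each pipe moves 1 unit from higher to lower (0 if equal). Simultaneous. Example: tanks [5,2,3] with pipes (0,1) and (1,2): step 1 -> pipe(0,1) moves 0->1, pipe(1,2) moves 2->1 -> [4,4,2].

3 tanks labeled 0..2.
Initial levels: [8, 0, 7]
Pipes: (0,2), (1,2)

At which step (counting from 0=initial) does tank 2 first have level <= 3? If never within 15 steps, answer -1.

Answer: -1

Derivation:
Step 1: flows [0->2,2->1] -> levels [7 1 7]
Step 2: flows [0=2,2->1] -> levels [7 2 6]
Step 3: flows [0->2,2->1] -> levels [6 3 6]
Step 4: flows [0=2,2->1] -> levels [6 4 5]
Step 5: flows [0->2,2->1] -> levels [5 5 5]
Step 6: flows [0=2,1=2] -> levels [5 5 5]
  -> stable; tank 2 stays at 5 > 3
Tank 2 never reaches <=3 within 15 steps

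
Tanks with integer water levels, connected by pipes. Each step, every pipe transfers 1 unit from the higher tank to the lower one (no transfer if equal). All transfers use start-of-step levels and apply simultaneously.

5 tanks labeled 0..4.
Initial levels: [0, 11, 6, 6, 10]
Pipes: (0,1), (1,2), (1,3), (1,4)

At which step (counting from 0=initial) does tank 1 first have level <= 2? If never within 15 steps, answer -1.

Step 1: flows [1->0,1->2,1->3,1->4] -> levels [1 7 7 7 11]
Step 2: flows [1->0,1=2,1=3,4->1] -> levels [2 7 7 7 10]
Step 3: flows [1->0,1=2,1=3,4->1] -> levels [3 7 7 7 9]
Step 4: flows [1->0,1=2,1=3,4->1] -> levels [4 7 7 7 8]
Step 5: flows [1->0,1=2,1=3,4->1] -> levels [5 7 7 7 7]
Step 6: flows [1->0,1=2,1=3,1=4] -> levels [6 6 7 7 7]
Step 7: flows [0=1,2->1,3->1,4->1] -> levels [6 9 6 6 6]
Step 8: flows [1->0,1->2,1->3,1->4] -> levels [7 5 7 7 7]
Step 9: flows [0->1,2->1,3->1,4->1] -> levels [6 9 6 6 6]
  -> period-2 cycle (repeats step 7); tank 1 never drops to <=2
Tank 1 never reaches <=2 within 15 steps

Answer: -1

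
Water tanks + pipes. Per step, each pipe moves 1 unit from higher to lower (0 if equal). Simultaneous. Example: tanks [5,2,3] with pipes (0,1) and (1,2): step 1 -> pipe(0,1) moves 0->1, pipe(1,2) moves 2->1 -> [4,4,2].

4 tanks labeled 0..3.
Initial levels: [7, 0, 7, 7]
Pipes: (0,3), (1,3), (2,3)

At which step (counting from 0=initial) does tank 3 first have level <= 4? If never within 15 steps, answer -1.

Answer: 3

Derivation:
Step 1: flows [0=3,3->1,2=3] -> levels [7 1 7 6]
Step 2: flows [0->3,3->1,2->3] -> levels [6 2 6 7]
Step 3: flows [3->0,3->1,3->2] -> levels [7 3 7 4]
Tank 3 first reaches <=4 at step 3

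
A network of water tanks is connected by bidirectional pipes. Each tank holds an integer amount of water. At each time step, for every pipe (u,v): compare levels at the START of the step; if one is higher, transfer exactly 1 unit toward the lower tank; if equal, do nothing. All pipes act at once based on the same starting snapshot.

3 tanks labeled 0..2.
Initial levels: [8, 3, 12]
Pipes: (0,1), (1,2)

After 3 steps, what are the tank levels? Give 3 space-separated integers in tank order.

Answer: 7 7 9

Derivation:
Step 1: flows [0->1,2->1] -> levels [7 5 11]
Step 2: flows [0->1,2->1] -> levels [6 7 10]
Step 3: flows [1->0,2->1] -> levels [7 7 9]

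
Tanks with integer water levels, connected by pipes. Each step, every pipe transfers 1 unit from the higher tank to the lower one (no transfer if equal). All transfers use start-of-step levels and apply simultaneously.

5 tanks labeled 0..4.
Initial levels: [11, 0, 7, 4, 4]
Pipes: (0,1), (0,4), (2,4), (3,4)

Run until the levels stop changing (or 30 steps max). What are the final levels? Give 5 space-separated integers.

Step 1: flows [0->1,0->4,2->4,3=4] -> levels [9 1 6 4 6]
Step 2: flows [0->1,0->4,2=4,4->3] -> levels [7 2 6 5 6]
Step 3: flows [0->1,0->4,2=4,4->3] -> levels [5 3 6 6 6]
Step 4: flows [0->1,4->0,2=4,3=4] -> levels [5 4 6 6 5]
Step 5: flows [0->1,0=4,2->4,3->4] -> levels [4 5 5 5 7]
Step 6: flows [1->0,4->0,4->2,4->3] -> levels [6 4 6 6 4]
Step 7: flows [0->1,0->4,2->4,3->4] -> levels [4 5 5 5 7]
  -> period-2 cycle: step 7 state = step 5 state; never stabilizes
  -> state at step 30: (30-5) mod 2 = 1, same as step 6 -> [6 4 6 6 4]

Answer: 6 4 6 6 4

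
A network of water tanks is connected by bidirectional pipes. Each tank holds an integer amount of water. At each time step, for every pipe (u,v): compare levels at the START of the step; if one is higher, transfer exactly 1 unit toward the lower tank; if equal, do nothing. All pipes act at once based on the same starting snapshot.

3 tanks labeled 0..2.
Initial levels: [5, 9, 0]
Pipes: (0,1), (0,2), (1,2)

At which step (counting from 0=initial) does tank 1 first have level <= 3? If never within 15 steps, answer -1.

Answer: -1

Derivation:
Step 1: flows [1->0,0->2,1->2] -> levels [5 7 2]
Step 2: flows [1->0,0->2,1->2] -> levels [5 5 4]
Step 3: flows [0=1,0->2,1->2] -> levels [4 4 6]
Step 4: flows [0=1,2->0,2->1] -> levels [5 5 4]
  -> period-2 cycle (repeats step 2); tank 1 never drops to <=3
Tank 1 never reaches <=3 within 15 steps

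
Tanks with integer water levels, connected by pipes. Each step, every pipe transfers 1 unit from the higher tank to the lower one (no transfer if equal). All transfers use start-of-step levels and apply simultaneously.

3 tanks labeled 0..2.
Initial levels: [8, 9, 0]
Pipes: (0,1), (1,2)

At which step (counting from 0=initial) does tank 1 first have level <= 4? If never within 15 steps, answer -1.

Step 1: flows [1->0,1->2] -> levels [9 7 1]
Step 2: flows [0->1,1->2] -> levels [8 7 2]
Step 3: flows [0->1,1->2] -> levels [7 7 3]
Step 4: flows [0=1,1->2] -> levels [7 6 4]
Step 5: flows [0->1,1->2] -> levels [6 6 5]
Step 6: flows [0=1,1->2] -> levels [6 5 6]
Step 7: flows [0->1,2->1] -> levels [5 7 5]
Step 8: flows [1->0,1->2] -> levels [6 5 6]
  -> period-2 cycle (repeats step 6); tank 1 never drops to <=4
Tank 1 never reaches <=4 within 15 steps

Answer: -1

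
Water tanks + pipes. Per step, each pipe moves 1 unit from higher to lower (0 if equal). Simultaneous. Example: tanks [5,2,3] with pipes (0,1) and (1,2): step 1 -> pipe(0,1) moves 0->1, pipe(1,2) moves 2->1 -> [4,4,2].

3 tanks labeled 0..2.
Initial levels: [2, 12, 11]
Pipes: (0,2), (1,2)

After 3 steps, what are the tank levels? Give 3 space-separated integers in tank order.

Step 1: flows [2->0,1->2] -> levels [3 11 11]
Step 2: flows [2->0,1=2] -> levels [4 11 10]
Step 3: flows [2->0,1->2] -> levels [5 10 10]

Answer: 5 10 10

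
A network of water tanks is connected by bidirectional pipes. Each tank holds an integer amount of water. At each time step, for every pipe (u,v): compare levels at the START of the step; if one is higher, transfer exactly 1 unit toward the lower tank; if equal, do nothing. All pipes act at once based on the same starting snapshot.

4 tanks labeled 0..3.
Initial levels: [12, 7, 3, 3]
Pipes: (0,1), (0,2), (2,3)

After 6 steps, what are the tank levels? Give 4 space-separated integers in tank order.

Step 1: flows [0->1,0->2,2=3] -> levels [10 8 4 3]
Step 2: flows [0->1,0->2,2->3] -> levels [8 9 4 4]
Step 3: flows [1->0,0->2,2=3] -> levels [8 8 5 4]
Step 4: flows [0=1,0->2,2->3] -> levels [7 8 5 5]
Step 5: flows [1->0,0->2,2=3] -> levels [7 7 6 5]
Step 6: flows [0=1,0->2,2->3] -> levels [6 7 6 6]

Answer: 6 7 6 6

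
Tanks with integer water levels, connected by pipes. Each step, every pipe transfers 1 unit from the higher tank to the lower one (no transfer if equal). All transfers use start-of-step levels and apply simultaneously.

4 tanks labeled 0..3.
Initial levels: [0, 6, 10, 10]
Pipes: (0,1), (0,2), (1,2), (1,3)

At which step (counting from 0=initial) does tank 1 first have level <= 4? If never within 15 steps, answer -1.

Answer: -1

Derivation:
Step 1: flows [1->0,2->0,2->1,3->1] -> levels [2 7 8 9]
Step 2: flows [1->0,2->0,2->1,3->1] -> levels [4 8 6 8]
Step 3: flows [1->0,2->0,1->2,1=3] -> levels [6 6 6 8]
Step 4: flows [0=1,0=2,1=2,3->1] -> levels [6 7 6 7]
Step 5: flows [1->0,0=2,1->2,1=3] -> levels [7 5 7 7]
Step 6: flows [0->1,0=2,2->1,3->1] -> levels [6 8 6 6]
Step 7: flows [1->0,0=2,1->2,1->3] -> levels [7 5 7 7]
  -> period-2 cycle (repeats step 5); tank 1 never drops to <=4
Tank 1 never reaches <=4 within 15 steps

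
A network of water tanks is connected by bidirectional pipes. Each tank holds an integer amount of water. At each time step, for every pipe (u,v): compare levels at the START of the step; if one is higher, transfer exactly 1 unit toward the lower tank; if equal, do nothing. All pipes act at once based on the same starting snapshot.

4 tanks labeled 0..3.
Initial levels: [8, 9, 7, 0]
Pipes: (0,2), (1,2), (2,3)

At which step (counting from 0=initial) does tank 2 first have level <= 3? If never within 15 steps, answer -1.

Answer: -1

Derivation:
Step 1: flows [0->2,1->2,2->3] -> levels [7 8 8 1]
Step 2: flows [2->0,1=2,2->3] -> levels [8 8 6 2]
Step 3: flows [0->2,1->2,2->3] -> levels [7 7 7 3]
Step 4: flows [0=2,1=2,2->3] -> levels [7 7 6 4]
Step 5: flows [0->2,1->2,2->3] -> levels [6 6 7 5]
Step 6: flows [2->0,2->1,2->3] -> levels [7 7 4 6]
Step 7: flows [0->2,1->2,3->2] -> levels [6 6 7 5]
  -> period-2 cycle (repeats step 5); tank 2 never drops to <=3
Tank 2 never reaches <=3 within 15 steps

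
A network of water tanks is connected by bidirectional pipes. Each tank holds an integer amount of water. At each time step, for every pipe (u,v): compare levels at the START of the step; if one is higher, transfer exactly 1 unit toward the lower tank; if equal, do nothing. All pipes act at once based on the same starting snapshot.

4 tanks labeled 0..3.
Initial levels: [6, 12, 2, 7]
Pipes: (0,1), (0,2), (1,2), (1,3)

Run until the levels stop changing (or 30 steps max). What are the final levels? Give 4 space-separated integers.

Answer: 7 6 7 7

Derivation:
Step 1: flows [1->0,0->2,1->2,1->3] -> levels [6 9 4 8]
Step 2: flows [1->0,0->2,1->2,1->3] -> levels [6 6 6 9]
Step 3: flows [0=1,0=2,1=2,3->1] -> levels [6 7 6 8]
Step 4: flows [1->0,0=2,1->2,3->1] -> levels [7 6 7 7]
Step 5: flows [0->1,0=2,2->1,3->1] -> levels [6 9 6 6]
Step 6: flows [1->0,0=2,1->2,1->3] -> levels [7 6 7 7]
  -> period-2 cycle: step 6 state = step 4 state; never stabilizes
  -> state at step 30: (30-4) mod 2 = 0, same as step 4 -> [7 6 7 7]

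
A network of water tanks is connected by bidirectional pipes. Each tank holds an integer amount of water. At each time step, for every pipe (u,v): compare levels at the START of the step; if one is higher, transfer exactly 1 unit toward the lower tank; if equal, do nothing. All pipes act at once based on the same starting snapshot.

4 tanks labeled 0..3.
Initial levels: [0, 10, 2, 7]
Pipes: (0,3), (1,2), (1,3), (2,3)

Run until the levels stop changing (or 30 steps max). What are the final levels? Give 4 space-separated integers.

Step 1: flows [3->0,1->2,1->3,3->2] -> levels [1 8 4 6]
Step 2: flows [3->0,1->2,1->3,3->2] -> levels [2 6 6 5]
Step 3: flows [3->0,1=2,1->3,2->3] -> levels [3 5 5 6]
Step 4: flows [3->0,1=2,3->1,3->2] -> levels [4 6 6 3]
Step 5: flows [0->3,1=2,1->3,2->3] -> levels [3 5 5 6]
  -> period-2 cycle: step 5 state = step 3 state; never stabilizes
  -> state at step 30: (30-3) mod 2 = 1, same as step 4 -> [4 6 6 3]

Answer: 4 6 6 3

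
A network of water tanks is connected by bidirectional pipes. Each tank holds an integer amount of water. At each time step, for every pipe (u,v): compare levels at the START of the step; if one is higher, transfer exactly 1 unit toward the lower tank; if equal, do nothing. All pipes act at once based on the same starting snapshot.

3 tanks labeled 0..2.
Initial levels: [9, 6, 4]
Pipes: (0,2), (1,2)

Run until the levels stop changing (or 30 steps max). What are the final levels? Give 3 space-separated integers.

Answer: 7 7 5

Derivation:
Step 1: flows [0->2,1->2] -> levels [8 5 6]
Step 2: flows [0->2,2->1] -> levels [7 6 6]
Step 3: flows [0->2,1=2] -> levels [6 6 7]
Step 4: flows [2->0,2->1] -> levels [7 7 5]
Step 5: flows [0->2,1->2] -> levels [6 6 7]
  -> period-2 cycle: step 5 state = step 3 state; never stabilizes
  -> state at step 30: (30-3) mod 2 = 1, same as step 4 -> [7 7 5]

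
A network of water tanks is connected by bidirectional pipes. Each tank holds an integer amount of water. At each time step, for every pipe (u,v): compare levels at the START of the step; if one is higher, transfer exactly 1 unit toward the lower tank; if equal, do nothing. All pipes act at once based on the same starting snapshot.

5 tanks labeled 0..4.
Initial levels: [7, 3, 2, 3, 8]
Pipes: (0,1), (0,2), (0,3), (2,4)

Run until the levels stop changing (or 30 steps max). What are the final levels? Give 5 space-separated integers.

Answer: 3 5 6 5 4

Derivation:
Step 1: flows [0->1,0->2,0->3,4->2] -> levels [4 4 4 4 7]
Step 2: flows [0=1,0=2,0=3,4->2] -> levels [4 4 5 4 6]
Step 3: flows [0=1,2->0,0=3,4->2] -> levels [5 4 5 4 5]
Step 4: flows [0->1,0=2,0->3,2=4] -> levels [3 5 5 5 5]
Step 5: flows [1->0,2->0,3->0,2=4] -> levels [6 4 4 4 5]
Step 6: flows [0->1,0->2,0->3,4->2] -> levels [3 5 6 5 4]
Step 7: flows [1->0,2->0,3->0,2->4] -> levels [6 4 4 4 5]
  -> period-2 cycle: step 7 state = step 5 state; never stabilizes
  -> state at step 30: (30-5) mod 2 = 1, same as step 6 -> [3 5 6 5 4]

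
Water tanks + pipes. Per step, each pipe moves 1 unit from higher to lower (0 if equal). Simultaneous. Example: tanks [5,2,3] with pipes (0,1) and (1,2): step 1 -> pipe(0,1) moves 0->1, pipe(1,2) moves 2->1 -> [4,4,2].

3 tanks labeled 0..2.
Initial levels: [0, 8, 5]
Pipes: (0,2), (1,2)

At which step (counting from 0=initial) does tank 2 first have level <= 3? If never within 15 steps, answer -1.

Answer: 6

Derivation:
Step 1: flows [2->0,1->2] -> levels [1 7 5]
Step 2: flows [2->0,1->2] -> levels [2 6 5]
Step 3: flows [2->0,1->2] -> levels [3 5 5]
Step 4: flows [2->0,1=2] -> levels [4 5 4]
Step 5: flows [0=2,1->2] -> levels [4 4 5]
Step 6: flows [2->0,2->1] -> levels [5 5 3]
Tank 2 first reaches <=3 at step 6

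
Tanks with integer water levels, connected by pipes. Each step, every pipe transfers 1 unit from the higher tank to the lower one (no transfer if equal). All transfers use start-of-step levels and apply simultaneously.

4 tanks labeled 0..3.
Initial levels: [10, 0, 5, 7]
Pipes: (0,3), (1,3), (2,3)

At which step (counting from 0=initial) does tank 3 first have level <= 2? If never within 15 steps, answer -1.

Step 1: flows [0->3,3->1,3->2] -> levels [9 1 6 6]
Step 2: flows [0->3,3->1,2=3] -> levels [8 2 6 6]
Step 3: flows [0->3,3->1,2=3] -> levels [7 3 6 6]
Step 4: flows [0->3,3->1,2=3] -> levels [6 4 6 6]
Step 5: flows [0=3,3->1,2=3] -> levels [6 5 6 5]
Step 6: flows [0->3,1=3,2->3] -> levels [5 5 5 7]
Step 7: flows [3->0,3->1,3->2] -> levels [6 6 6 4]
Step 8: flows [0->3,1->3,2->3] -> levels [5 5 5 7]
  -> period-2 cycle (repeats step 6); tank 3 never drops to <=2
Tank 3 never reaches <=2 within 15 steps

Answer: -1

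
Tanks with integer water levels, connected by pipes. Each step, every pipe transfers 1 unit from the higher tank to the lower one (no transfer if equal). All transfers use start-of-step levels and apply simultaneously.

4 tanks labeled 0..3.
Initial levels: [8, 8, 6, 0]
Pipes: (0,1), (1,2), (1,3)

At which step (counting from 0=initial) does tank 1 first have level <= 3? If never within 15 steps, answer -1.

Answer: -1

Derivation:
Step 1: flows [0=1,1->2,1->3] -> levels [8 6 7 1]
Step 2: flows [0->1,2->1,1->3] -> levels [7 7 6 2]
Step 3: flows [0=1,1->2,1->3] -> levels [7 5 7 3]
Step 4: flows [0->1,2->1,1->3] -> levels [6 6 6 4]
Step 5: flows [0=1,1=2,1->3] -> levels [6 5 6 5]
Step 6: flows [0->1,2->1,1=3] -> levels [5 7 5 5]
Step 7: flows [1->0,1->2,1->3] -> levels [6 4 6 6]
Step 8: flows [0->1,2->1,3->1] -> levels [5 7 5 5]
  -> period-2 cycle (repeats step 6); tank 1 never drops to <=3
Tank 1 never reaches <=3 within 15 steps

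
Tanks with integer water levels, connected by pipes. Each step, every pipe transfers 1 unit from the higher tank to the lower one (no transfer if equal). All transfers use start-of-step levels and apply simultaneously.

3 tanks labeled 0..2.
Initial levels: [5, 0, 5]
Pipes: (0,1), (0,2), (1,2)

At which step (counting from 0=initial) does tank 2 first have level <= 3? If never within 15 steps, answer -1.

Step 1: flows [0->1,0=2,2->1] -> levels [4 2 4]
Step 2: flows [0->1,0=2,2->1] -> levels [3 4 3]
Tank 2 first reaches <=3 at step 2

Answer: 2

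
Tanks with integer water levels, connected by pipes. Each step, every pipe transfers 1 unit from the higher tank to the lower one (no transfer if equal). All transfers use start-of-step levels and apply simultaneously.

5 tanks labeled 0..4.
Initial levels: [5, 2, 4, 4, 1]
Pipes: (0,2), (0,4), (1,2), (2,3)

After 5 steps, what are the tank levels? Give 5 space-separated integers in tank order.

Answer: 2 3 5 3 3

Derivation:
Step 1: flows [0->2,0->4,2->1,2=3] -> levels [3 3 4 4 2]
Step 2: flows [2->0,0->4,2->1,2=3] -> levels [3 4 2 4 3]
Step 3: flows [0->2,0=4,1->2,3->2] -> levels [2 3 5 3 3]
Step 4: flows [2->0,4->0,2->1,2->3] -> levels [4 4 2 4 2]
Step 5: flows [0->2,0->4,1->2,3->2] -> levels [2 3 5 3 3]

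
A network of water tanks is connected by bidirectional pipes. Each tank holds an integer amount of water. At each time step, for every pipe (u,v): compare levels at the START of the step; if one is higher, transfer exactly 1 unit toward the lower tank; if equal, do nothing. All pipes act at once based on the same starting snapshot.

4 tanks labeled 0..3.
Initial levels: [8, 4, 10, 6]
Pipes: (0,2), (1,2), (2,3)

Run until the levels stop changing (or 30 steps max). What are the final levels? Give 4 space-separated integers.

Answer: 7 7 7 7

Derivation:
Step 1: flows [2->0,2->1,2->3] -> levels [9 5 7 7]
Step 2: flows [0->2,2->1,2=3] -> levels [8 6 7 7]
Step 3: flows [0->2,2->1,2=3] -> levels [7 7 7 7]
Step 4: flows [0=2,1=2,2=3] -> levels [7 7 7 7]
  -> stable (no change)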